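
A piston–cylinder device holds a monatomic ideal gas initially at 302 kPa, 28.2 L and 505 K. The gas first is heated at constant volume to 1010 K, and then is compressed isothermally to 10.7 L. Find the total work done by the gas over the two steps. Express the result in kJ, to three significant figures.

Step 1 (isochoric): W = 0 (constant volume).
After step 1: P = 604 kPa (V unchanged).
Step 2 (isothermal): W = P₁V₁ ln(V₂/V₁) = (17033) ln(10.7/28.2) = -16506 J.
W_total = 0 − 16506 = -16506 J.

W_total ≈ -16.5 kJ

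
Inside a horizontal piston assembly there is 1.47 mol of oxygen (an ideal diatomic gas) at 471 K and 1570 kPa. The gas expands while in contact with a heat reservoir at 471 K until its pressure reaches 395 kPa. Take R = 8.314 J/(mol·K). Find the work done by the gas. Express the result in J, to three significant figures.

Isothermal process: W = nRT ln(V₂/V₁) = nRT ln(P₁/P₂).
W = (1.47)(8.314)(471) × ln(1570/395)
  = 5756 × ln(3.975) = 5756 × 1.38
W_by_gas = 7943 J.

W ≈ 7940 J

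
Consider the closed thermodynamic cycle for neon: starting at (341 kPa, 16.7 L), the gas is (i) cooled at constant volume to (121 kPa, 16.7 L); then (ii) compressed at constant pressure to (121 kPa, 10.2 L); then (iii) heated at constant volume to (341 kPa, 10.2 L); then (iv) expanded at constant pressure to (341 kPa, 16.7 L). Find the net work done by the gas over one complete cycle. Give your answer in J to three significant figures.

W_net ≈ 1430 J

Constant-volume legs do no work.
W(ii) = (121)(10.2 − 16.7) = -786.5 J; W(iv) = (341)(16.7 − 10.2) = 2216 J.
W_net = -786.5 + 2216 = 1430 J (the clockwise enclosed area).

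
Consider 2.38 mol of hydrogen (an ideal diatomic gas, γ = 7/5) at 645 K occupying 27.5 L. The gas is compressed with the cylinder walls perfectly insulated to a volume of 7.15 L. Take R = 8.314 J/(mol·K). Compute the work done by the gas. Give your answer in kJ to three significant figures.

Adiabatic: TV^(γ−1) = const with γ = 7/5.
T₂ = T₁ (V₁/V₂)^(γ−1) = 645 × (27.5/7.15)^0.4 = 645 × 1.714 = 1106 K.
W_by = nCᵥ(T₁ − T₂) = (2.38)(20.79)(645 − 1106) = -22782 J.

W ≈ -22.8 kJ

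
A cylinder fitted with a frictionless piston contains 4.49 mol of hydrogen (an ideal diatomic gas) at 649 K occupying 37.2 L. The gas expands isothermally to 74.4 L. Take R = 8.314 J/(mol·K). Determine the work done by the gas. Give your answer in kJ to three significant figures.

W ≈ 16.8 kJ

Isothermal: W = nRT ln(V₂/V₁).
W = (4.49)(8.314)(649) × ln(74.4/37.2)
  = 24227 × 0.6931
W_by_gas = 16793 J.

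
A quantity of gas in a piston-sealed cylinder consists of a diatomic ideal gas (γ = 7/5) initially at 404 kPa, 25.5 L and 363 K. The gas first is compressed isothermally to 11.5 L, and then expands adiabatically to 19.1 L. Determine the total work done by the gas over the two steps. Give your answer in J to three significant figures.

W_total ≈ -3470 J

Step 1 (isothermal): W = P₁V₁ ln(V₂/V₁) = (10302) ln(11.5/25.5) = -8204 J.
After step 1: P = 895.8 kPa, V = 11.5 L, T = 363 K.
Step 2 (adiabatic): W = (P₁V₁ − P₂V₂)/(γ−1) = (10302 − 8410)/0.4 = 4730 J.
W_total = -8204 + 4730 = -3473 J.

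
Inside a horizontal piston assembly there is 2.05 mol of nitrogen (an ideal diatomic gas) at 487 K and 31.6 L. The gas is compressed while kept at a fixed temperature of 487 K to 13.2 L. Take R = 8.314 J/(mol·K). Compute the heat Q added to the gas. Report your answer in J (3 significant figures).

Isothermal ⇒ ΔU = 0, so Q = W = nRT ln(V₂/V₁).
Q = (2.05)(8.314)(487) ln(13.2/31.6) = 8300 × -0.8729 = -7246 J.

Q ≈ -7250 J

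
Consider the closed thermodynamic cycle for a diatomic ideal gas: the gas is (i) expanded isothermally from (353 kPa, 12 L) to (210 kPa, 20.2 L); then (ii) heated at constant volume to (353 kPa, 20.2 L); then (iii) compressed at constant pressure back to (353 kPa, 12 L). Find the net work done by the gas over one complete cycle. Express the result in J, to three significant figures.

Leg (i): W = PᵢVᵢ ln(V_f/Vᵢ) = (4236) ln(20.2/12) = 2206 J.
Leg (ii): W = 0.
Leg (iii): W = PΔV = (353)(12 − 20.2) = -2895 J.
W_net = 2206 − 2895 = -688.6 J.

W_net ≈ -689 J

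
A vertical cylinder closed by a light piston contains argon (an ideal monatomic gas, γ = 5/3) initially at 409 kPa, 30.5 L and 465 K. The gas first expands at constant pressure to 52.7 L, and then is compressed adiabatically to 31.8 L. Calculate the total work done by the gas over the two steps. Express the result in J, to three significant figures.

W_total ≈ -3870 J

Step 1 (isobaric): W = PΔV = (409 kPa)(52.7 − 30.5 L) = 9080 J.
After step 1: P = 409 kPa, V = 52.7 L, T = 803.5 K.
Step 2 (adiabatic): W = (P₁V₁ − P₂V₂)/(γ−1) = (21554 − 30185)/0.667 = -12946 J.
W_total = 9080 − 12946 = -3866 J.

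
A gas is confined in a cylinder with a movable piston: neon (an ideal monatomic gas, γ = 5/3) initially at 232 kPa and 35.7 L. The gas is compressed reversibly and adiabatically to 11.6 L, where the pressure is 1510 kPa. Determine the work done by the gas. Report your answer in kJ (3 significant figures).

W ≈ -13.9 kJ

Adiabatic: W = (P₁V₁ − P₂V₂)/(γ − 1) with γ = 5/3.
P₁V₁ = 8282 J, P₂V₂ = 17516 J.
W = (8282 − 17516) / 0.6667 = -13850 J.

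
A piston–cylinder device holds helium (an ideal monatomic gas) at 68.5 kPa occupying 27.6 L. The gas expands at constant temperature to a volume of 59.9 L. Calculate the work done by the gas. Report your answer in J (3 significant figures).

Isothermal: W = nRT ln(V₂/V₁) = P₁V₁ ln(V₂/V₁).
P₁V₁ = (68.5 kPa)(27.6 L) = 1891 J.
W = 1891 × ln(59.9/27.6) = 1891 × 0.7749
W_by_gas = 1465 J.

W ≈ 1460 J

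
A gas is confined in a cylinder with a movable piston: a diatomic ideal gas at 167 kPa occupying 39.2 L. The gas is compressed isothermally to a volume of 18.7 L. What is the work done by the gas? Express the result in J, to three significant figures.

W ≈ -4850 J

Isothermal: W = nRT ln(V₂/V₁) = P₁V₁ ln(V₂/V₁).
P₁V₁ = (167 kPa)(39.2 L) = 6546 J.
W = 6546 × ln(18.7/39.2) = 6546 × -0.7402
W_by_gas = -4845 J.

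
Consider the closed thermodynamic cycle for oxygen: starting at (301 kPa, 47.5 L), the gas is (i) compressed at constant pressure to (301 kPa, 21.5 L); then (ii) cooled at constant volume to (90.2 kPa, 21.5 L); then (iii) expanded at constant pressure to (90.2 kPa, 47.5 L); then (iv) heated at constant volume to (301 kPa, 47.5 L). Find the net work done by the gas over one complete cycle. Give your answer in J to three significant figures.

Constant-volume legs do no work.
W(i) = (301)(21.5 − 47.5) = -7826 J; W(iii) = (90.2)(47.5 − 21.5) = 2345 J.
W_net = -7826 + 2345 = -5481 J (the counter-clockwise enclosed area).

W_net ≈ -5480 J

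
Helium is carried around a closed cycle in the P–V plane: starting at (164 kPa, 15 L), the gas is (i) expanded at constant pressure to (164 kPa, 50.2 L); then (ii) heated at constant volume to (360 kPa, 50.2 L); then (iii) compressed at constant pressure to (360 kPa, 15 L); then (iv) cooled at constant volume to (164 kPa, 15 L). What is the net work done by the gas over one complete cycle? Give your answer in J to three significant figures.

Constant-volume legs do no work.
W(i) = (164)(50.2 − 15) = 5773 J; W(iii) = (360)(15 − 50.2) = -12672 J.
W_net = 5773 − 12672 = -6899 J (the counter-clockwise enclosed area).

W_net ≈ -6900 J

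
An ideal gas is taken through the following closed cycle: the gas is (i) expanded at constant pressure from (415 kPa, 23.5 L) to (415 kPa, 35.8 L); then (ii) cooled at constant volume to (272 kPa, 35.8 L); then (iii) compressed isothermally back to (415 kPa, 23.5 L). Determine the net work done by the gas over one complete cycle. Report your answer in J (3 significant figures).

Leg (i): W = PΔV = (415)(35.8 − 23.5) = 5104 J.
Leg (ii): W = 0.
Leg (iii): W = PᵢVᵢ ln(V_f/Vᵢ) = (9738) ln(23.5/35.8) = -4099 J.
W_net = 5104 − 4099 = 1005 J.

W_net ≈ 1010 J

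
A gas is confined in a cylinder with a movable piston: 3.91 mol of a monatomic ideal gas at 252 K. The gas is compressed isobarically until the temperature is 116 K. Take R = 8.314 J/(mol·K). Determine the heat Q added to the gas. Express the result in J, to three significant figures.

Isobaric: W = nRΔT = (3.91)(8.314)(-136) = -4421 J.
ΔU = nCᵥΔT with Cᵥ = 3R/2: ΔU = (3.91)(12.47)(-136) = -6632 J.
Q = ΔU + W = -6632 − 4421 = -11053 J.

Q ≈ -11100 J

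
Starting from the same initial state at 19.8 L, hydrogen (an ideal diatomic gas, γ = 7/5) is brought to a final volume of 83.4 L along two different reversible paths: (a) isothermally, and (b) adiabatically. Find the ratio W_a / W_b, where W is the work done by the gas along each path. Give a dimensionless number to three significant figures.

W_a / W_b ≈ 1.32

Path (a) isothermal: W = P₁V₁ ln(V₂/V₁) → W_a/(P₁V₁) = 1.438.
Path (b) adiabatic: W = P₁V₁(1 − (V₁/V₂)^(γ−1))/(γ−1) → W_b/(P₁V₁) = 1.094.
W_a / W_b = 1.438 / 1.094 = 1.315.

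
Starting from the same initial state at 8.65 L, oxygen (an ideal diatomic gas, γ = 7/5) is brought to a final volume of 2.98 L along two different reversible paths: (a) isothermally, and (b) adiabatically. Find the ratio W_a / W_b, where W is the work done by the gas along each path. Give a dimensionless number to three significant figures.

Path (a) isothermal: W = P₁V₁ ln(V₂/V₁) → W_a/(P₁V₁) = -1.066.
Path (b) adiabatic: W = P₁V₁(1 − (V₁/V₂)^(γ−1))/(γ−1) → W_b/(P₁V₁) = -1.329.
W_a / W_b = -1.066 / -1.329 = 0.802.

W_a / W_b ≈ 0.802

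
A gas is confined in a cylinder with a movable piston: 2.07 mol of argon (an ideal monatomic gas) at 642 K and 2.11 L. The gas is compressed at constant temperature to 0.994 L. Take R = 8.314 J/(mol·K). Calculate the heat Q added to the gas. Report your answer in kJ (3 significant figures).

Isothermal ⇒ ΔU = 0, so Q = W = nRT ln(V₂/V₁).
Q = (2.07)(8.314)(642) ln(0.994/2.11) = 11049 × -0.7527 = -8317 J.

Q ≈ -8.32 kJ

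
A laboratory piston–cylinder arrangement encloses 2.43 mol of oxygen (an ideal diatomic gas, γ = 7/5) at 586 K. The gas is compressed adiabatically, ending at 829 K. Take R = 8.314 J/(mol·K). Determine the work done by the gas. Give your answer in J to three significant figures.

W ≈ -12300 J

Adiabatic ⇒ Q = 0, so W_by = −ΔU = nCᵥ(T₁ − T₂).
Cᵥ = 5R/2 = 20.79 J/(mol·K).
W = (2.43)(20.79)(586 − 829) = -12273 J.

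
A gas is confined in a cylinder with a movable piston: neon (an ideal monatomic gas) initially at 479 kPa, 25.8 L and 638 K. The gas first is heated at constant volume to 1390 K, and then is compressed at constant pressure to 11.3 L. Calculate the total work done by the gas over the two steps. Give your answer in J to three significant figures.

Step 1 (isochoric): W = 0 (constant volume).
After step 1: P = 1044 kPa (V unchanged).
Step 2 (isobaric): W = PΔV = (1044 kPa)(11.3 − 25.8 L) = -15132 J.
W_total = 0 − 15132 = -15132 J.

W_total ≈ -15100 J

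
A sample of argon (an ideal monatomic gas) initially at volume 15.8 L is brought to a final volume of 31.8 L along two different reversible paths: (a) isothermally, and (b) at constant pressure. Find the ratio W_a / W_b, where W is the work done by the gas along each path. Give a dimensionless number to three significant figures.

Path (a) isothermal: W = P₁V₁ ln(V₂/V₁) → W_a/(P₁V₁) = 0.6995.
Path (b) isobaric: W = P₁(V₂ − V₁) → W_b/(P₁V₁) = 1.013.
W_a / W_b = 0.6995 / 1.013 = 0.6907.

W_a / W_b ≈ 0.691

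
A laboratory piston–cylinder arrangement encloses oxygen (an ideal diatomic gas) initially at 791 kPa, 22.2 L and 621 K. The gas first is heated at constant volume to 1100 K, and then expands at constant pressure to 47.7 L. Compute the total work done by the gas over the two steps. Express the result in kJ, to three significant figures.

Step 1 (isochoric): W = 0 (constant volume).
After step 1: P = 1401 kPa (V unchanged).
Step 2 (isobaric): W = PΔV = (1401 kPa)(47.7 − 22.2 L) = 35729 J.
W_total = 0 + 35729 = 35729 J.

W_total ≈ 35.7 kJ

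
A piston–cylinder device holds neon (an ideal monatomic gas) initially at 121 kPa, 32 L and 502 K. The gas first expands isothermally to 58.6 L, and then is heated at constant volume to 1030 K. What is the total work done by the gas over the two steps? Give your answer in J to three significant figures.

Step 1 (isothermal): W = P₁V₁ ln(V₂/V₁) = (3872) ln(58.6/32) = 2343 J.
Step 2 (isochoric): W = 0 (constant volume).
W_total = 2343 + 0 = 2343 J.

W_total ≈ 2340 J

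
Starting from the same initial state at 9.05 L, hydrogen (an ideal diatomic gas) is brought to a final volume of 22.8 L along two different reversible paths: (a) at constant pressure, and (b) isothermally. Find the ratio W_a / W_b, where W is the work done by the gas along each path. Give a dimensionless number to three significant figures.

W_a / W_b ≈ 1.64

Path (a) isobaric: W = P₁(V₂ − V₁) → W_a/(P₁V₁) = 1.519.
Path (b) isothermal: W = P₁V₁ ln(V₂/V₁) → W_b/(P₁V₁) = 0.924.
W_a / W_b = 1.519 / 0.924 = 1.644.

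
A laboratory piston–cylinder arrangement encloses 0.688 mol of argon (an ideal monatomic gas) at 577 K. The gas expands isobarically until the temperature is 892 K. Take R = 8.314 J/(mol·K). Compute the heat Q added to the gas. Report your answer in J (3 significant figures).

Q ≈ 4500 J

Isobaric: W = nRΔT = (0.688)(8.314)(315) = 1802 J.
ΔU = nCᵥΔT with Cᵥ = 3R/2: ΔU = (0.688)(12.47)(315) = 2703 J.
Q = ΔU + W = 2703 + 1802 = 4505 J.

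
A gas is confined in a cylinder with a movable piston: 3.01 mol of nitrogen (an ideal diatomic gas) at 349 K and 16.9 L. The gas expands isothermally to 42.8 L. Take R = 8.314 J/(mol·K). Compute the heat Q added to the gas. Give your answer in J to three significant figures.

Q ≈ 8120 J

Isothermal ⇒ ΔU = 0, so Q = W = nRT ln(V₂/V₁).
Q = (3.01)(8.314)(349) ln(42.8/16.9) = 8734 × 0.9292 = 8116 J.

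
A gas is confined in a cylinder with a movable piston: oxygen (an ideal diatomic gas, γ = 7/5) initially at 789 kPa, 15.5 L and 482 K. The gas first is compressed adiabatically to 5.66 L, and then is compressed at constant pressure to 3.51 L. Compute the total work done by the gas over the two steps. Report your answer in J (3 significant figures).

Step 1 (adiabatic): W = (P₁V₁ − P₂V₂)/(γ−1) = (12230 − 18298)/0.4 = -15172 J.
After step 1: P = 3233 kPa, V = 5.66 L, T = 721.2 K.
Step 2 (isobaric): W = PΔV = (3233 kPa)(3.51 − 5.66 L) = -6951 J.
W_total = -15172 − 6951 = -22123 J.

W_total ≈ -22100 J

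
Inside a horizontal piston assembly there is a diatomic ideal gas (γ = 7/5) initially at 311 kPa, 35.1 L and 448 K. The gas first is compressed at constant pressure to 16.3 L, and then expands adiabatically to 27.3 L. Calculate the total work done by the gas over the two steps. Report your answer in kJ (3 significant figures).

Step 1 (isobaric): W = PΔV = (311 kPa)(16.3 − 35.1 L) = -5847 J.
After step 1: P = 311 kPa, V = 16.3 L, T = 208 K.
Step 2 (adiabatic): W = (P₁V₁ − P₂V₂)/(γ−1) = (5069 − 4124)/0.4 = 2362 J.
W_total = -5847 + 2362 = -3484 J.

W_total ≈ -3.48 kJ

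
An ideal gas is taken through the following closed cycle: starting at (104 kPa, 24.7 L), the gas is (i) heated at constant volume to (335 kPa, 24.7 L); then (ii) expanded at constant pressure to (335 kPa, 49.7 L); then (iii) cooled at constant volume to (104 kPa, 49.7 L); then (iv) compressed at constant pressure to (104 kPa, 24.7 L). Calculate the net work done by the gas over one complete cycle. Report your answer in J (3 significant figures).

W_net ≈ 5780 J

Constant-volume legs do no work.
W(ii) = (335)(49.7 − 24.7) = 8375 J; W(iv) = (104)(24.7 − 49.7) = -2600 J.
W_net = 8375 − 2600 = 5775 J (the clockwise enclosed area).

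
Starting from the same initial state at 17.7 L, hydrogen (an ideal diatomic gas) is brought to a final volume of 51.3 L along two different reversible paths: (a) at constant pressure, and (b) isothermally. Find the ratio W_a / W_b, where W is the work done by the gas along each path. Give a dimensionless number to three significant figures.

W_a / W_b ≈ 1.78

Path (a) isobaric: W = P₁(V₂ − V₁) → W_a/(P₁V₁) = 1.898.
Path (b) isothermal: W = P₁V₁ ln(V₂/V₁) → W_b/(P₁V₁) = 1.064.
W_a / W_b = 1.898 / 1.064 = 1.784.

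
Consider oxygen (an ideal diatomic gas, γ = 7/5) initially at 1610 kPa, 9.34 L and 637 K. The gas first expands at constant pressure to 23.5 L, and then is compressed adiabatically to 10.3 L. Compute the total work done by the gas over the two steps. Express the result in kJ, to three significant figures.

W_total ≈ -14.2 kJ

Step 1 (isobaric): W = PΔV = (1610 kPa)(23.5 − 9.34 L) = 22798 J.
After step 1: P = 1610 kPa, V = 23.5 L, T = 1603 K.
Step 2 (adiabatic): W = (P₁V₁ − P₂V₂)/(γ−1) = (37835 − 52624)/0.4 = -36973 J.
W_total = 22798 − 36973 = -14176 J.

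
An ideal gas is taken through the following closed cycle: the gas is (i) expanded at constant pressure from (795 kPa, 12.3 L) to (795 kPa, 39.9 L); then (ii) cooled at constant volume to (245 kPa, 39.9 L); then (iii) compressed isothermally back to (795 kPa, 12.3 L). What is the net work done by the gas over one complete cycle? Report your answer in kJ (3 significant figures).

Leg (i): W = PΔV = (795)(39.9 − 12.3) = 21942 J.
Leg (ii): W = 0.
Leg (iii): W = PᵢVᵢ ln(V_f/Vᵢ) = (9776) ln(12.3/39.9) = -11504 J.
W_net = 21942 − 11504 = 10438 J.

W_net ≈ 10.4 kJ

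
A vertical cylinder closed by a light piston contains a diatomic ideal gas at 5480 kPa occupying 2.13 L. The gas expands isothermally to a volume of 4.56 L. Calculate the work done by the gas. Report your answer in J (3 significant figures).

W ≈ 8890 J

Isothermal: W = nRT ln(V₂/V₁) = P₁V₁ ln(V₂/V₁).
P₁V₁ = (5480 kPa)(2.13 L) = 11672 J.
W = 11672 × ln(4.56/2.13) = 11672 × 0.7612
W_by_gas = 8885 J.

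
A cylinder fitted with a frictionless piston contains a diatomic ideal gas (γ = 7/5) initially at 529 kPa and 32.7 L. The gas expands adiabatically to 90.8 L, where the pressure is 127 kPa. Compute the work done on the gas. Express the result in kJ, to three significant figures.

Adiabatic: W = (P₁V₁ − P₂V₂)/(γ − 1) with γ = 7/5.
P₁V₁ = 17298 J, P₂V₂ = 11532 J.
W = (17298 − 11532) / 0.4 = 14417 J.
Work on gas = −W_by = -14417 J.

W ≈ -14.4 kJ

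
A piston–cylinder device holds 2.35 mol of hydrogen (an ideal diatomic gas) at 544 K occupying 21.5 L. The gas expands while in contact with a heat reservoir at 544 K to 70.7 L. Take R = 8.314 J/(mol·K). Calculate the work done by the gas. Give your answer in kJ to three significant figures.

Isothermal: W = nRT ln(V₂/V₁).
W = (2.35)(8.314)(544) × ln(70.7/21.5)
  = 10629 × 1.19
W_by_gas = 12652 J.

W ≈ 12.7 kJ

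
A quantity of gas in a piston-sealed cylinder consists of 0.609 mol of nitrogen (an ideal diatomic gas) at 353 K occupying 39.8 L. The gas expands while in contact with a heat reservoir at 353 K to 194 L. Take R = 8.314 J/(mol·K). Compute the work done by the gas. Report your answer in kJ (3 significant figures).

W ≈ 2.83 kJ

Isothermal: W = nRT ln(V₂/V₁).
W = (0.609)(8.314)(353) × ln(194/39.8)
  = 1787 × 1.584
W_by_gas = 2831 J.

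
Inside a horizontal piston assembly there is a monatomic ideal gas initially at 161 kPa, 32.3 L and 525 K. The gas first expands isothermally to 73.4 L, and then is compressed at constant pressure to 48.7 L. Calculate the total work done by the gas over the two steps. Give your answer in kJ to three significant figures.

W_total ≈ 2.52 kJ

Step 1 (isothermal): W = P₁V₁ ln(V₂/V₁) = (5200) ln(73.4/32.3) = 4269 J.
After step 1: P = 70.85 kPa, V = 73.4 L, T = 525 K.
Step 2 (isobaric): W = PΔV = (70.85 kPa)(48.7 − 73.4 L) = -1750 J.
W_total = 4269 − 1750 = 2519 J.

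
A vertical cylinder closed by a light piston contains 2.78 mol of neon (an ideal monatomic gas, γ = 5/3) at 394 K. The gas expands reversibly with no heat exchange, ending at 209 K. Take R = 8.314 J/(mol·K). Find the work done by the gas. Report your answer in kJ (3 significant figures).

Adiabatic ⇒ Q = 0, so W_by = −ΔU = nCᵥ(T₁ − T₂).
Cᵥ = 3R/2 = 12.47 J/(mol·K).
W = (2.78)(12.47)(394 − 209) = 6414 J.

W ≈ 6.41 kJ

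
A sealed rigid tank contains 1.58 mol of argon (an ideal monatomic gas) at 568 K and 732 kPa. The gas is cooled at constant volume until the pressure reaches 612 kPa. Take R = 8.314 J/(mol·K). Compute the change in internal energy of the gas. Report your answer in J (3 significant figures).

Constant volume ⇒ W = 0, so Q = ΔU = nCᵥΔT with Cᵥ = 3R/2 = 12.47 J/(mol·K).
At constant V, T₂/T₁ = P₂/P₁ ⇒ ΔT = T₁(P₂/P₁ − 1) = 568·(612/732 − 1) = -93.11 K.
ΔU = (1.58)(12.47)(-93.11) = -1835 J.

ΔU ≈ -1830 J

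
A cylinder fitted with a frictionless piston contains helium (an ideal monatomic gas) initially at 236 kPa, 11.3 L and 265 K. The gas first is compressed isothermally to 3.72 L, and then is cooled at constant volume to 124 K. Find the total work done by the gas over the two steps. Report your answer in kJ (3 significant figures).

W_total ≈ -2.96 kJ

Step 1 (isothermal): W = P₁V₁ ln(V₂/V₁) = (2667) ln(3.72/11.3) = -2963 J.
Step 2 (isochoric): W = 0 (constant volume).
W_total = -2963 + 0 = -2963 J.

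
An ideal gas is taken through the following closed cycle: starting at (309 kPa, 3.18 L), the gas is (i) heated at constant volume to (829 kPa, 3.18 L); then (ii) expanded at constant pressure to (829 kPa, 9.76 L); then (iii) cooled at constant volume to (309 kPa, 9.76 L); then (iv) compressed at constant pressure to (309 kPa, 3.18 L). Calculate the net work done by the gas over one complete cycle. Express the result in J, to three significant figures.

W_net ≈ 3420 J

Constant-volume legs do no work.
W(ii) = (829)(9.76 − 3.18) = 5455 J; W(iv) = (309)(3.18 − 9.76) = -2033 J.
W_net = 5455 − 2033 = 3422 J (the clockwise enclosed area).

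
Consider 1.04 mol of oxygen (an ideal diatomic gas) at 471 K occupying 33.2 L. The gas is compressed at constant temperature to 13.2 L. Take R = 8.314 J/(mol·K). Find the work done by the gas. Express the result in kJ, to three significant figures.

W ≈ -3.76 kJ

Isothermal: W = nRT ln(V₂/V₁).
W = (1.04)(8.314)(471) × ln(13.2/33.2)
  = 4073 × -0.9223
W_by_gas = -3756 J.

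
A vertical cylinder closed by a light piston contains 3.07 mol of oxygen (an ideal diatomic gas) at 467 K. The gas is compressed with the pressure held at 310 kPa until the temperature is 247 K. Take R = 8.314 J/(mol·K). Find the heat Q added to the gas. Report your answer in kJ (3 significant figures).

Isobaric: W = nRΔT = (3.07)(8.314)(-220) = -5615 J.
ΔU = nCᵥΔT with Cᵥ = 5R/2: ΔU = (3.07)(20.79)(-220) = -14038 J.
Q = ΔU + W = -14038 − 5615 = -19653 J.

Q ≈ -19.7 kJ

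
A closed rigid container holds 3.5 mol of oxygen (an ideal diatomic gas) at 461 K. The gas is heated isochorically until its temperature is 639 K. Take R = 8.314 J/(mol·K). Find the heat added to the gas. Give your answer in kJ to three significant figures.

Constant volume ⇒ W = 0, so Q = ΔU = nCᵥΔT with Cᵥ = 5R/2 = 20.79 J/(mol·K).
ΔU = (3.5)(20.79)(639 − 461) = 12949 J.

Q ≈ 12.9 kJ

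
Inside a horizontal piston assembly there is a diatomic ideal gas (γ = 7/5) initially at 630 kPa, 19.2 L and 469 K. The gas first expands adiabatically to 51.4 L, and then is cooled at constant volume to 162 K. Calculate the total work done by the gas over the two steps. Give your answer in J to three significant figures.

Step 1 (adiabatic): W = (P₁V₁ − P₂V₂)/(γ−1) = (12096 − 8158)/0.4 = 9845 J.
Step 2 (isochoric): W = 0 (constant volume).
W_total = 9845 + 0 = 9845 J.

W_total ≈ 9850 J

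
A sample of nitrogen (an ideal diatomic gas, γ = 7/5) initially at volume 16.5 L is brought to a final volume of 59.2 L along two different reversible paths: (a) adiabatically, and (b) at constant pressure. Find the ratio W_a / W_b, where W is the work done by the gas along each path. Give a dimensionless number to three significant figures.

Path (a) adiabatic: W = P₁V₁(1 − (V₁/V₂)^(γ−1))/(γ−1) → W_a/(P₁V₁) = 1.
Path (b) isobaric: W = P₁(V₂ − V₁) → W_b/(P₁V₁) = 2.588.
W_a / W_b = 1 / 2.588 = 0.3865.

W_a / W_b ≈ 0.387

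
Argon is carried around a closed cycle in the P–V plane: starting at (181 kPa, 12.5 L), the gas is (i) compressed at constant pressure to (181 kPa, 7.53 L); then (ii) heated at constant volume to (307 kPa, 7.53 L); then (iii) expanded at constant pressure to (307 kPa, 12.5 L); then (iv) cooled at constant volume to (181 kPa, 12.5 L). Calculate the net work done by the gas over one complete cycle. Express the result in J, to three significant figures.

W_net ≈ 626 J

Constant-volume legs do no work.
W(i) = (181)(7.53 − 12.5) = -899.6 J; W(iii) = (307)(12.5 − 7.53) = 1526 J.
W_net = -899.6 + 1526 = 626.2 J (the clockwise enclosed area).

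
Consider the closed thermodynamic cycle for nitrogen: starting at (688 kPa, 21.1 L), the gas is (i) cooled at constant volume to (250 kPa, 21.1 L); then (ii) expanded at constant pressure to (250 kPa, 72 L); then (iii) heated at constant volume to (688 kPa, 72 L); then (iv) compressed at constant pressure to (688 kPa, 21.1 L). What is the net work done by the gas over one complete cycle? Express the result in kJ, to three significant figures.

W_net ≈ -22.3 kJ

Constant-volume legs do no work.
W(ii) = (250)(72 − 21.1) = 12725 J; W(iv) = (688)(21.1 − 72) = -35019 J.
W_net = 12725 − 35019 = -22294 J (the counter-clockwise enclosed area).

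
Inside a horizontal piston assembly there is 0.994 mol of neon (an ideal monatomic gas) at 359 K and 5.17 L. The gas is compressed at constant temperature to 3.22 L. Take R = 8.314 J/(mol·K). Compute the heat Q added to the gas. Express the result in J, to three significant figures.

Q ≈ -1400 J

Isothermal ⇒ ΔU = 0, so Q = W = nRT ln(V₂/V₁).
Q = (0.994)(8.314)(359) ln(3.22/5.17) = 2967 × -0.4735 = -1405 J.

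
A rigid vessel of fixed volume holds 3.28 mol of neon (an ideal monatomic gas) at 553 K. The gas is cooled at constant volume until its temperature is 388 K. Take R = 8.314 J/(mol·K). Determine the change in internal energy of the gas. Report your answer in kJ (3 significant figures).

ΔU ≈ -6.75 kJ

Constant volume ⇒ W = 0, so Q = ΔU = nCᵥΔT with Cᵥ = 3R/2 = 12.47 J/(mol·K).
ΔU = (3.28)(12.47)(388 − 553) = -6749 J.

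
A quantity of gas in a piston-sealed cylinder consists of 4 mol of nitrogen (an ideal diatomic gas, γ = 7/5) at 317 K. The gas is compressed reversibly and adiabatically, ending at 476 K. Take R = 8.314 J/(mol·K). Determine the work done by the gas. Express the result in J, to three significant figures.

Adiabatic ⇒ Q = 0, so W_by = −ΔU = nCᵥ(T₁ − T₂).
Cᵥ = 5R/2 = 20.79 J/(mol·K).
W = (4)(20.79)(317 − 476) = -13219 J.

W ≈ -13200 J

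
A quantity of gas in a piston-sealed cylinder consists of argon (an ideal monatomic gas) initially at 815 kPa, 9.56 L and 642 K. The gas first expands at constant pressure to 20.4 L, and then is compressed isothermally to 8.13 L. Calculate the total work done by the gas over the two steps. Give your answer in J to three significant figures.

W_total ≈ -6460 J

Step 1 (isobaric): W = PΔV = (815 kPa)(20.4 − 9.56 L) = 8835 J.
After step 1: P = 815 kPa, V = 20.4 L, T = 1370 K.
Step 2 (isothermal): W = P₁V₁ ln(V₂/V₁) = (16626) ln(8.13/20.4) = -15295 J.
W_total = 8835 − 15295 = -6461 J.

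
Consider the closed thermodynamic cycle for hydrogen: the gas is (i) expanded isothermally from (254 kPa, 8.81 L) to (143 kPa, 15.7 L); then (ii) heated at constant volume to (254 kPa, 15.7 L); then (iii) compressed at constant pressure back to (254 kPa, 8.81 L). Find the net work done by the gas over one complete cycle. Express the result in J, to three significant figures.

W_net ≈ -457 J

Leg (i): W = PᵢVᵢ ln(V_f/Vᵢ) = (2238) ln(15.7/8.81) = 1293 J.
Leg (ii): W = 0.
Leg (iii): W = PΔV = (254)(8.81 − 15.7) = -1750 J.
W_net = 1293 − 1750 = -457.2 J.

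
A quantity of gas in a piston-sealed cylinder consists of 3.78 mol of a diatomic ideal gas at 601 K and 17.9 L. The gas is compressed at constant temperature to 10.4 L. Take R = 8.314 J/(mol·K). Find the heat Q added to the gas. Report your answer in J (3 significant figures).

Q ≈ -10300 J

Isothermal ⇒ ΔU = 0, so Q = W = nRT ln(V₂/V₁).
Q = (3.78)(8.314)(601) ln(10.4/17.9) = 18888 × -0.543 = -10256 J.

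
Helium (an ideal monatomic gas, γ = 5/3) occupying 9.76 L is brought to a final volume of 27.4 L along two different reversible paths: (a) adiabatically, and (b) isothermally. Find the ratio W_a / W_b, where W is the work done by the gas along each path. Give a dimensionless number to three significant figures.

W_a / W_b ≈ 0.723

Path (a) adiabatic: W = P₁V₁(1 − (V₁/V₂)^(γ−1))/(γ−1) → W_a/(P₁V₁) = 0.7463.
Path (b) isothermal: W = P₁V₁ ln(V₂/V₁) → W_b/(P₁V₁) = 1.032.
W_a / W_b = 0.7463 / 1.032 = 0.7229.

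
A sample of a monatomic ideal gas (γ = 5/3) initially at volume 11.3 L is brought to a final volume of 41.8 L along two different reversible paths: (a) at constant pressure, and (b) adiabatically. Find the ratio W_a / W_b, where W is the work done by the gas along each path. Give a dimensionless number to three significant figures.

Path (a) isobaric: W = P₁(V₂ − V₁) → W_a/(P₁V₁) = 2.699.
Path (b) adiabatic: W = P₁V₁(1 − (V₁/V₂)^(γ−1))/(γ−1) → W_b/(P₁V₁) = 0.8729.
W_a / W_b = 2.699 / 0.8729 = 3.092.

W_a / W_b ≈ 3.09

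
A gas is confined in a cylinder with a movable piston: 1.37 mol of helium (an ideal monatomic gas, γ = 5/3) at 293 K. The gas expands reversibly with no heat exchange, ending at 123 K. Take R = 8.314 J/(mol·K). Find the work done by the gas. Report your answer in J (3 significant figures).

W ≈ 2900 J

Adiabatic ⇒ Q = 0, so W_by = −ΔU = nCᵥ(T₁ − T₂).
Cᵥ = 3R/2 = 12.47 J/(mol·K).
W = (1.37)(12.47)(293 − 123) = 2904 J.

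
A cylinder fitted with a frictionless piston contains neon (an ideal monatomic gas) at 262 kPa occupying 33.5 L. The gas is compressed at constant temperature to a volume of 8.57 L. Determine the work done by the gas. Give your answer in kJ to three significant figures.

W ≈ -12.0 kJ

Isothermal: W = nRT ln(V₂/V₁) = P₁V₁ ln(V₂/V₁).
P₁V₁ = (262 kPa)(33.5 L) = 8777 J.
W = 8777 × ln(8.57/33.5) = 8777 × -1.363
W_by_gas = -11965 J.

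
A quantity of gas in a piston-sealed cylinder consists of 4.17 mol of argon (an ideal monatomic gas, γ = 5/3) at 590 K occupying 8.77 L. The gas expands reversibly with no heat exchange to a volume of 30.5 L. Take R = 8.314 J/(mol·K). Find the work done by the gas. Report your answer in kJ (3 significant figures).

Adiabatic: TV^(γ−1) = const with γ = 5/3.
T₂ = T₁ (V₁/V₂)^(γ−1) = 590 × (8.77/30.5)^0.667 = 590 × 0.4356 = 257 K.
W_by = nCᵥ(T₁ − T₂) = (4.17)(12.47)(590 − 257) = 17316 J.

W ≈ 17.3 kJ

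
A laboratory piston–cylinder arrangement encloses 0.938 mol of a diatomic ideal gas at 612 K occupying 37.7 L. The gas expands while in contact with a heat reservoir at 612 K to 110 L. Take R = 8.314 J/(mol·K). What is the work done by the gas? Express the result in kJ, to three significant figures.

Isothermal: W = nRT ln(V₂/V₁).
W = (0.938)(8.314)(612) × ln(110/37.7)
  = 4773 × 1.071
W_by_gas = 5111 J.

W ≈ 5.11 kJ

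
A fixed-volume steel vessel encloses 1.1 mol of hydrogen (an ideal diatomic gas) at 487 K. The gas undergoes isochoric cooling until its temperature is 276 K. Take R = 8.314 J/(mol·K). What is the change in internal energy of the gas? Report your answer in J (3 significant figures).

ΔU ≈ -4820 J

Constant volume ⇒ W = 0, so Q = ΔU = nCᵥΔT with Cᵥ = 5R/2 = 20.79 J/(mol·K).
ΔU = (1.1)(20.79)(276 − 487) = -4824 J.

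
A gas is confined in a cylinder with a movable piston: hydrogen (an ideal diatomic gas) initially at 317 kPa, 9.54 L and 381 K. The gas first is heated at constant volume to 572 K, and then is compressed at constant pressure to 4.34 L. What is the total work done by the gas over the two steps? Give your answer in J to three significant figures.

W_total ≈ -2470 J

Step 1 (isochoric): W = 0 (constant volume).
After step 1: P = 475.9 kPa (V unchanged).
Step 2 (isobaric): W = PΔV = (475.9 kPa)(4.34 − 9.54 L) = -2475 J.
W_total = 0 − 2475 = -2475 J.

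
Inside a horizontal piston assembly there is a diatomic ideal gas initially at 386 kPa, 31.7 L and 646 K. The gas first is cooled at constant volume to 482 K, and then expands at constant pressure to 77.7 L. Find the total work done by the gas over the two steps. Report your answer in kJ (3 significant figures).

Step 1 (isochoric): W = 0 (constant volume).
After step 1: P = 288 kPa (V unchanged).
Step 2 (isobaric): W = PΔV = (288 kPa)(77.7 − 31.7 L) = 13248 J.
W_total = 0 + 13248 = 13248 J.

W_total ≈ 13.2 kJ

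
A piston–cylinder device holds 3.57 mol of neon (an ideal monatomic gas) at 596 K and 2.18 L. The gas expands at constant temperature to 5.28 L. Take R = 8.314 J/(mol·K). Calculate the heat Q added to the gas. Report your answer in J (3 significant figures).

Q ≈ 15600 J

Isothermal ⇒ ΔU = 0, so Q = W = nRT ln(V₂/V₁).
Q = (3.57)(8.314)(596) ln(5.28/2.18) = 17690 × 0.8846 = 15648 J.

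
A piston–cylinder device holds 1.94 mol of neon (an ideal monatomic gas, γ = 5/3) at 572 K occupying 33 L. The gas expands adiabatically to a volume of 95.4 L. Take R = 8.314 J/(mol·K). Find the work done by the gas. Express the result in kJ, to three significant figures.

W ≈ 7.02 kJ

Adiabatic: TV^(γ−1) = const with γ = 5/3.
T₂ = T₁ (V₁/V₂)^(γ−1) = 572 × (33/95.4)^0.667 = 572 × 0.4928 = 281.9 K.
W_by = nCᵥ(T₁ − T₂) = (1.94)(12.47)(572 − 281.9) = 7019 J.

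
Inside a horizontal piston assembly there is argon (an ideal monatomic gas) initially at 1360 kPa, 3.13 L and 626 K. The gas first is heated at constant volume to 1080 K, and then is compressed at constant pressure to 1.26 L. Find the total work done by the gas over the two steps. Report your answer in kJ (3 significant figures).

W_total ≈ -4.39 kJ

Step 1 (isochoric): W = 0 (constant volume).
After step 1: P = 2346 kPa (V unchanged).
Step 2 (isobaric): W = PΔV = (2346 kPa)(1.26 − 3.13 L) = -4388 J.
W_total = 0 − 4388 = -4388 J.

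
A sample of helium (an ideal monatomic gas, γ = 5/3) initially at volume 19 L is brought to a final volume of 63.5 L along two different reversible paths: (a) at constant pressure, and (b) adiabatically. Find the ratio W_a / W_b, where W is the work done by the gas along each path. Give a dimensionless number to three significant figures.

Path (a) isobaric: W = P₁(V₂ − V₁) → W_a/(P₁V₁) = 2.342.
Path (b) adiabatic: W = P₁V₁(1 − (V₁/V₂)^(γ−1))/(γ−1) → W_b/(P₁V₁) = 0.829.
W_a / W_b = 2.342 / 0.829 = 2.825.

W_a / W_b ≈ 2.83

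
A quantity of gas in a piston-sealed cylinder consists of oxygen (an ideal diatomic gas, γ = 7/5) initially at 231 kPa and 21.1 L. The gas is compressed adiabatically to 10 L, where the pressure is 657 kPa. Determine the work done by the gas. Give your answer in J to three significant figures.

W ≈ -4240 J

Adiabatic: W = (P₁V₁ − P₂V₂)/(γ − 1) with γ = 7/5.
P₁V₁ = 4874 J, P₂V₂ = 6570 J.
W = (4874 − 6570) / 0.4 = -4240 J.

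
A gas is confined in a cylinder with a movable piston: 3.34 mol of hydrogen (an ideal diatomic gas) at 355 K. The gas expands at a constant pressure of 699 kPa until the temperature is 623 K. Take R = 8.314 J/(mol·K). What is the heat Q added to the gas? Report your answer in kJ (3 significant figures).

Isobaric: W = nRΔT = (3.34)(8.314)(268) = 7442 J.
ΔU = nCᵥΔT with Cᵥ = 5R/2: ΔU = (3.34)(20.79)(268) = 18605 J.
Q = ΔU + W = 18605 + 7442 = 26047 J.

Q ≈ 26.0 kJ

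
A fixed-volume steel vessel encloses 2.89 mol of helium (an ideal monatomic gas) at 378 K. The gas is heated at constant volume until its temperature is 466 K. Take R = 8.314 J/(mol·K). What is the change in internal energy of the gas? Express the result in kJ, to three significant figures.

Constant volume ⇒ W = 0, so Q = ΔU = nCᵥΔT with Cᵥ = 3R/2 = 12.47 J/(mol·K).
ΔU = (2.89)(12.47)(466 − 378) = 3172 J.

ΔU ≈ 3.17 kJ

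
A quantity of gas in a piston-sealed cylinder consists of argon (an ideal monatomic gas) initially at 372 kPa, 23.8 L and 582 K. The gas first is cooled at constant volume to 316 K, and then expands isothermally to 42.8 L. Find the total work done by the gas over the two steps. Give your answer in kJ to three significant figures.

Step 1 (isochoric): W = 0 (constant volume).
After step 1: P = 202 kPa (V unchanged).
Step 2 (isothermal): W = P₁V₁ ln(V₂/V₁) = (4807) ln(42.8/23.8) = 2821 J.
W_total = 0 + 2821 = 2821 J.

W_total ≈ 2.82 kJ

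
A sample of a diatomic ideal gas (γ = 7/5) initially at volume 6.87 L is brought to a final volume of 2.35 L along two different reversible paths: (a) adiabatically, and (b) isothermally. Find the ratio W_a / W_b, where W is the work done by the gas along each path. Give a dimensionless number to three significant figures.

W_a / W_b ≈ 1.25

Path (a) adiabatic: W = P₁V₁(1 − (V₁/V₂)^(γ−1))/(γ−1) → W_a/(P₁V₁) = -1.34.
Path (b) isothermal: W = P₁V₁ ln(V₂/V₁) → W_b/(P₁V₁) = -1.073.
W_a / W_b = -1.34 / -1.073 = 1.249.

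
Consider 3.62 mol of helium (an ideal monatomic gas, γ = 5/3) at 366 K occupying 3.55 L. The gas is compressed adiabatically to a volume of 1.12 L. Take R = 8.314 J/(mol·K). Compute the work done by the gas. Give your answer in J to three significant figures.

Adiabatic: TV^(γ−1) = const with γ = 5/3.
T₂ = T₁ (V₁/V₂)^(γ−1) = 366 × (3.55/1.12)^0.667 = 366 × 2.158 = 789.7 K.
W_by = nCᵥ(T₁ − T₂) = (3.62)(12.47)(366 − 789.7) = -19130 J.

W ≈ -19100 J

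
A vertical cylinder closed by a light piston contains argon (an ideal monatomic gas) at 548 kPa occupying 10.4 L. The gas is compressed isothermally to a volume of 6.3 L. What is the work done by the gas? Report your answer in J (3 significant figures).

W ≈ -2860 J

Isothermal: W = nRT ln(V₂/V₁) = P₁V₁ ln(V₂/V₁).
P₁V₁ = (548 kPa)(10.4 L) = 5699 J.
W = 5699 × ln(6.3/10.4) = 5699 × -0.5013
W_by_gas = -2857 J.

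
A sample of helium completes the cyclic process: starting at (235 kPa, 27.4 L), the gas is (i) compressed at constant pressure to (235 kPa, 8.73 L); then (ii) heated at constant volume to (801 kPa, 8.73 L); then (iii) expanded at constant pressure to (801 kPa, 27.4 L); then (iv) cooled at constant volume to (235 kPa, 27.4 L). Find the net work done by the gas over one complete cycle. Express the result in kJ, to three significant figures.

W_net ≈ 10.6 kJ

Constant-volume legs do no work.
W(i) = (235)(8.73 − 27.4) = -4387 J; W(iii) = (801)(27.4 − 8.73) = 14955 J.
W_net = -4387 + 14955 = 10567 J (the clockwise enclosed area).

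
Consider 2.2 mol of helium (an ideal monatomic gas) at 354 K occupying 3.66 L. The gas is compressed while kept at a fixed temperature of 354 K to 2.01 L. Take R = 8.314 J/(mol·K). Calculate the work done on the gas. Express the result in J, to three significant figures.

W ≈ 3880 J

Isothermal: W = nRT ln(V₂/V₁).
W = (2.2)(8.314)(354) × ln(2.01/3.66)
  = 6475 × -0.5993
W_by_gas = -3881 J; work on gas = −W_by = 3881 J.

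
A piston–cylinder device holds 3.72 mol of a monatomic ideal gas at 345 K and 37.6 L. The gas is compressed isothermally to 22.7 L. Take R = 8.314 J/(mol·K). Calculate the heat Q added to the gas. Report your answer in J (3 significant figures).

Q ≈ -5380 J

Isothermal ⇒ ΔU = 0, so Q = W = nRT ln(V₂/V₁).
Q = (3.72)(8.314)(345) ln(22.7/37.6) = 10670 × -0.5046 = -5385 J.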